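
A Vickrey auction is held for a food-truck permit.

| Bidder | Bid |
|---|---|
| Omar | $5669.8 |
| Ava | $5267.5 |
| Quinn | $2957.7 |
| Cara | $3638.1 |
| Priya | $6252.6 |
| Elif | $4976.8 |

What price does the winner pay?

Highest bid: Priya at $6252.6, so Priya wins.
Second-highest bid: Omar at $5669.8 — that is the price the winner pays.

$5669.8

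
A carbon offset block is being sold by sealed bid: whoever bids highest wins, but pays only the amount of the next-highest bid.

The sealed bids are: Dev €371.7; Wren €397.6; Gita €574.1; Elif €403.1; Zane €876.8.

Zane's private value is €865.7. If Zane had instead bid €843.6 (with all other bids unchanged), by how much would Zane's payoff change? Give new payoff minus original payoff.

The highest bid among the other bidders is €574.1; Zane's bid doesn't change that.
Original bid €876.8: Zane is highest, pays the top rival bid €574.1; payoff €865.7 − €574.1 = €291.6.
Alternative bid €843.6: Zane is highest, pays the top rival bid €574.1; payoff €865.7 − €574.1 = €291.6.
Change in payoff = €291.6 − (€291.6) = €0.

€0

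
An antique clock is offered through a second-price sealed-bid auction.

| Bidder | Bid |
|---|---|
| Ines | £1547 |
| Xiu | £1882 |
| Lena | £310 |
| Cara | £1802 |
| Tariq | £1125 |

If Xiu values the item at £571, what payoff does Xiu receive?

−£1231

Highest bid: Xiu at £1882, so Xiu wins.
Second-highest bid: Cara at £1802 — that is the price the winner pays.
Xiu's payoff = value − price = £571 − £1802 = −£1231.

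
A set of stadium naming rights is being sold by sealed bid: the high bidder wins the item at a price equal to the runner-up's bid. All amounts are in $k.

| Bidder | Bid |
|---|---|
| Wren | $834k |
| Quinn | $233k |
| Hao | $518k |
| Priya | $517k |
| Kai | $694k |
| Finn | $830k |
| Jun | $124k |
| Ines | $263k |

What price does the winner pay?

$830k

Highest bid: Wren at $834k, so Wren wins.
Second-highest bid: Finn at $830k — that is the price the winner pays.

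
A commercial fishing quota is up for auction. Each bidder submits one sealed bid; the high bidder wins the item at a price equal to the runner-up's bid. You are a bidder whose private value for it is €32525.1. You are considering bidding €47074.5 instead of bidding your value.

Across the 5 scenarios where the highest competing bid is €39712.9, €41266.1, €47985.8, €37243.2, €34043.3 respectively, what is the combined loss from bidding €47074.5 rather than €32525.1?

€22165.1

The deviation costs you only when the competing bid falls strictly between €32525.1 and €47074.5; elsewhere both bids give the same outcome.
€39712.9: truthful payoff €0, deviation payoff −€7187.8 → loss €7187.8.
€41266.1: truthful payoff €0, deviation payoff −€8741 → loss €8741.
€47985.8: outcomes coincide → loss €0.
€37243.2: truthful payoff €0, deviation payoff −€4718.1 → loss €4718.1.
€34043.3: truthful payoff €0, deviation payoff −€1518.2 → loss €1518.2.
Total loss = €7187.8 + €8741 + €4718.1 + €1518.2 = €22165.1.
In a second-price auction your bid sets only whether you win, not what you pay, so bidding your true value is weakly dominant.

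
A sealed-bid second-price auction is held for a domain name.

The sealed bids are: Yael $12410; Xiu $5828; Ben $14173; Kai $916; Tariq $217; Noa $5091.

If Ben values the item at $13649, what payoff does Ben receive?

Highest bid: Ben at $14173, so Ben wins.
Second-highest bid: Yael at $12410 — that is the price the winner pays.
Ben's payoff = value − price = $13649 − $12410 = $1239.

$1239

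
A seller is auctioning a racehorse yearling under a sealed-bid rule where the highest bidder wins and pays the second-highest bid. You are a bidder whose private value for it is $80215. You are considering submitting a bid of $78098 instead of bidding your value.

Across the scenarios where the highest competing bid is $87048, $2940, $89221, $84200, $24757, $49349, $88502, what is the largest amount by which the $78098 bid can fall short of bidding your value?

$0

$87048: same outcome either way → loss $0.
$2940: same outcome either way → loss $0.
$89221: same outcome either way → loss $0.
$84200: same outcome either way → loss $0.
$24757: same outcome either way → loss $0.
$49349: same outcome either way → loss $0.
$88502: same outcome either way → loss $0.
Maximum loss: $0.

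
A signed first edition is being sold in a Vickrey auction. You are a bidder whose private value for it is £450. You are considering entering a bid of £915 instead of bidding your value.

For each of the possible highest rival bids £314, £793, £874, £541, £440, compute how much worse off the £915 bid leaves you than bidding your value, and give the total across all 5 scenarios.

The deviation costs you only when the competing bid falls strictly between £450 and £915; elsewhere both bids give the same outcome.
£314: outcomes coincide → loss £0.
£793: truthful payoff £0, deviation payoff −£343 → loss £343.
£874: truthful payoff £0, deviation payoff −£424 → loss £424.
£541: truthful payoff £0, deviation payoff −£91 → loss £91.
£440: outcomes coincide → loss £0.
Total loss = £343 + £424 + £91 = £858.

£858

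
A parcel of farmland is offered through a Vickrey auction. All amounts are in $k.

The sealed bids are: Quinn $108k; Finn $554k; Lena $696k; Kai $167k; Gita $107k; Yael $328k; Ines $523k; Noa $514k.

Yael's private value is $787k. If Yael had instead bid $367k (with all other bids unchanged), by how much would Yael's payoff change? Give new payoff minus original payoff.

$0k

The highest bid among the other bidders is $696k; Yael's bid doesn't change that.
Original bid $328k: Yael is not highest (top rival bid is $696k); payoff $0k.
Alternative bid $367k: Yael is not highest (top rival bid is $696k); payoff $0k.
Change in payoff = $0k − ($0k) = $0k.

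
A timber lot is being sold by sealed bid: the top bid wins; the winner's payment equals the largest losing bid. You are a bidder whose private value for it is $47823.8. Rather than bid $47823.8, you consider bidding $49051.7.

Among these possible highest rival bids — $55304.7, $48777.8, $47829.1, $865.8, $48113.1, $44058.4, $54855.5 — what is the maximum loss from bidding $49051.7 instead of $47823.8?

$55304.7: same outcome either way → loss $0.
$48777.8: truthful gives $0, deviation gives −$954 → loss $954.
$47829.1: truthful gives $0, deviation gives −$5.3 → loss $5.3.
$865.8: same outcome either way → loss $0.
$48113.1: truthful gives $0, deviation gives −$289.3 → loss $289.3.
$44058.4: same outcome either way → loss $0.
$54855.5: same outcome either way → loss $0.
Maximum loss: $954.

$954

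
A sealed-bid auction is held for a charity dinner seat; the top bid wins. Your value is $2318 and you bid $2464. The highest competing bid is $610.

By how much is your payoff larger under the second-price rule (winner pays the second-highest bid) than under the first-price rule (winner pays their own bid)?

You have the highest bid, so you win under either rule.
Second-price: pay $610 → payoff $1708.
First-price: pay your own bid $2464 → payoff −$146.
Difference = $1708 − (−$146) = $1854.

$1854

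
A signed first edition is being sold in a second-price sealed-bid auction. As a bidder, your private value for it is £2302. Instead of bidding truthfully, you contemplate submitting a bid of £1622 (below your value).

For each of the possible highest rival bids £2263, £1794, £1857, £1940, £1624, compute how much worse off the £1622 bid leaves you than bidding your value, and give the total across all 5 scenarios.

£2032

The deviation costs you only when the competing bid falls strictly between £1622 and £2302; elsewhere both bids give the same outcome.
£2263: truthful payoff £39, deviation payoff £0 → loss £39.
£1794: truthful payoff £508, deviation payoff £0 → loss £508.
£1857: truthful payoff £445, deviation payoff £0 → loss £445.
£1940: truthful payoff £362, deviation payoff £0 → loss £362.
£1624: truthful payoff £678, deviation payoff £0 → loss £678.
Total loss = £39 + £508 + £445 + £362 + £678 = £2032.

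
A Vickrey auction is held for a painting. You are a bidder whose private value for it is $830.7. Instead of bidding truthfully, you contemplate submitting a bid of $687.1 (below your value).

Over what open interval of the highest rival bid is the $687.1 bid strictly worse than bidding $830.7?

If the competing bid is below $687.1, both bids win at the same price — no difference.
If it is above $830.7, both bids lose — no difference.
If it lies strictly between $687.1 and $830.7, bidding your value wins at a price below your value (positive payoff) while bidding $687.1 loses (payoff 0).
So the deviation strictly hurts on the open interval ($687.1, $830.7).

($687.1, $830.7)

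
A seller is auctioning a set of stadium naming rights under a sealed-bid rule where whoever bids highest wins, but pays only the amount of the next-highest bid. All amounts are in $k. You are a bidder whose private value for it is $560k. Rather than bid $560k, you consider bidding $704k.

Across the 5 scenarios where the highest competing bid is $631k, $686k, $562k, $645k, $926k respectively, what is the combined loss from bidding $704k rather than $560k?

$284k

The deviation costs you only when the competing bid falls strictly between $560k and $704k; elsewhere both bids give the same outcome.
$631k: truthful payoff $0k, deviation payoff −$71k → loss $71k.
$686k: truthful payoff $0k, deviation payoff −$126k → loss $126k.
$562k: truthful payoff $0k, deviation payoff −$2k → loss $2k.
$645k: truthful payoff $0k, deviation payoff −$85k → loss $85k.
$926k: outcomes coincide → loss $0k.
Total loss = $71k + $126k + $2k + $85k = $284k.
In a second-price auction your bid sets only whether you win, not what you pay, so bidding your true value is weakly dominant.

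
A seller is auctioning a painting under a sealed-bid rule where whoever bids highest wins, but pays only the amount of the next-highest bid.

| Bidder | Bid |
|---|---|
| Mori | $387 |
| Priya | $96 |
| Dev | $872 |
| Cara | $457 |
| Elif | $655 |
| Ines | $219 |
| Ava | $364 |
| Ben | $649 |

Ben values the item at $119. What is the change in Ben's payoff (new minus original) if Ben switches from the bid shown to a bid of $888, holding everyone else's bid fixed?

The highest bid among the other bidders is $872; Ben's bid doesn't change that.
Original bid $649: Ben is not highest (top rival bid is $872); payoff $0.
Alternative bid $888: Ben is highest, pays the top rival bid $872; payoff $119 − $872 = −$753.
Change in payoff = −$753 − ($0) = −$753.

−$753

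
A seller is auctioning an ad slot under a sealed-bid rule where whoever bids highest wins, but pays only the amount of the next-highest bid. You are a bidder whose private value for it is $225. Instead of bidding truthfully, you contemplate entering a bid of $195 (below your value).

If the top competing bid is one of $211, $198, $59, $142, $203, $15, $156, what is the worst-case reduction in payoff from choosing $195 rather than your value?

$211: truthful gives $14, deviation gives $0 → loss $14.
$198: truthful gives $27, deviation gives $0 → loss $27.
$59: same outcome either way → loss $0.
$142: same outcome either way → loss $0.
$203: truthful gives $22, deviation gives $0 → loss $22.
$15: same outcome either way → loss $0.
$156: same outcome either way → loss $0.
Maximum loss: $27.

$27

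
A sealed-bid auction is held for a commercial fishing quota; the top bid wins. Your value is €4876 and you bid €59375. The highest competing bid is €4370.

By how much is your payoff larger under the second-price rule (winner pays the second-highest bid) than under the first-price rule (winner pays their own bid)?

€55005

You have the highest bid, so you win under either rule.
Second-price: pay €4370 → payoff €506.
First-price: pay your own bid €59375 → payoff −€54499.
Difference = €506 − (−€54499) = €55005.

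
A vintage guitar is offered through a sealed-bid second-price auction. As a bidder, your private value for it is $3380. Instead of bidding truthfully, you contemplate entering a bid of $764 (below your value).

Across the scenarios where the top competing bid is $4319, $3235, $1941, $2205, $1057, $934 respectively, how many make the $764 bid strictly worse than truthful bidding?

The deviation hurts exactly when the highest competing bid lies strictly between $764 and $3380 — underbidding then forfeits a profitable win.
$4319: above both → same outcome either way.
$3235: inside the interval → strictly worse (loss $145).
$1941: inside the interval → strictly worse (loss $1439).
$2205: inside the interval → strictly worse (loss $1175).
$1057: inside the interval → strictly worse (loss $2323).
$934: inside the interval → strictly worse (loss $2446).
Count: 5.

5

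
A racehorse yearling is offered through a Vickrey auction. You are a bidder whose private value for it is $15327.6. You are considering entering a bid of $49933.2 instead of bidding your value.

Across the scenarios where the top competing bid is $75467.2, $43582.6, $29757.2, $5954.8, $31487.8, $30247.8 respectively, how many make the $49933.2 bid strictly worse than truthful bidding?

4

The deviation hurts exactly when the highest competing bid lies strictly between $15327.6 and $49933.2 — overbidding then wins at a price above your value.
$75467.2: above both → same outcome either way.
$43582.6: inside the interval → strictly worse (loss $28255).
$29757.2: inside the interval → strictly worse (loss $14429.6).
$5954.8: below both → same outcome either way.
$31487.8: inside the interval → strictly worse (loss $16160.2).
$30247.8: inside the interval → strictly worse (loss $14920.2).
Count: 4.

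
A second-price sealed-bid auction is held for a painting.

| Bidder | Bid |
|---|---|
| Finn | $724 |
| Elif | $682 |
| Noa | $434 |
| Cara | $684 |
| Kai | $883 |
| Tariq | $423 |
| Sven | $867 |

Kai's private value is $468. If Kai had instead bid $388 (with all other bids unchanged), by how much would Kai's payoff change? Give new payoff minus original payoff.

$399

The highest bid among the other bidders is $867; Kai's bid doesn't change that.
Original bid $883: Kai is highest, pays the top rival bid $867; payoff $468 − $867 = −$399.
Alternative bid $388: Kai is not highest (top rival bid is $867); payoff $0.
Change in payoff = $0 − (−$399) = $399.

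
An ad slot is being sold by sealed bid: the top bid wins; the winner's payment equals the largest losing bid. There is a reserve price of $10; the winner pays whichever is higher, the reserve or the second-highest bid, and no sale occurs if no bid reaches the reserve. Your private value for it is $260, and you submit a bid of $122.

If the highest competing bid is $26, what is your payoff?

Your bid $122 is the highest and exceeds the reserve.
Price = max(second-highest bid, reserve) = max($26, $10) = $26.
Payoff = $260 − $26 = $234.

$234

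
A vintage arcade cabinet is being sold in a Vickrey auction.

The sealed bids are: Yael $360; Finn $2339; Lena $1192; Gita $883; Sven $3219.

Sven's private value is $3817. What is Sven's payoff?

$1478

Highest bid: Sven at $3219, so Sven wins.
Second-highest bid: Finn at $2339 — that is the price the winner pays.
Sven's payoff = value − price = $3817 − $2339 = $1478.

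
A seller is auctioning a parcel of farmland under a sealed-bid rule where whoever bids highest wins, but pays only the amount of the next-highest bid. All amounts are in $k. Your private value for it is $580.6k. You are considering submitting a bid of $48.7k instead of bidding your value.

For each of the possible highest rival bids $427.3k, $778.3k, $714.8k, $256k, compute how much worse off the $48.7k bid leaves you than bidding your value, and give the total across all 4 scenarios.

The deviation costs you only when the competing bid falls strictly between $48.7k and $580.6k; elsewhere both bids give the same outcome.
$427.3k: truthful payoff $153.3k, deviation payoff $0k → loss $153.3k.
$778.3k: outcomes coincide → loss $0k.
$714.8k: outcomes coincide → loss $0k.
$256k: truthful payoff $324.6k, deviation payoff $0k → loss $324.6k.
Total loss = $153.3k + $324.6k = $477.9k.

$477.9k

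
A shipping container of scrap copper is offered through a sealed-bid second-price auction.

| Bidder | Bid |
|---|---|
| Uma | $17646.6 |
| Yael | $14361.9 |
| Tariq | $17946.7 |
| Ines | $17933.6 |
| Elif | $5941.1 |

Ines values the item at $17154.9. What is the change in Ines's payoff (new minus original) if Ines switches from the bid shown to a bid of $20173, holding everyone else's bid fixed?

The highest bid among the other bidders is $17946.7; Ines's bid doesn't change that.
Original bid $17933.6: Ines is not highest (top rival bid is $17946.7); payoff $0.
Alternative bid $20173: Ines is highest, pays the top rival bid $17946.7; payoff $17154.9 − $17946.7 = −$791.8.
Change in payoff = −$791.8 − ($0) = −$791.8.

−$791.8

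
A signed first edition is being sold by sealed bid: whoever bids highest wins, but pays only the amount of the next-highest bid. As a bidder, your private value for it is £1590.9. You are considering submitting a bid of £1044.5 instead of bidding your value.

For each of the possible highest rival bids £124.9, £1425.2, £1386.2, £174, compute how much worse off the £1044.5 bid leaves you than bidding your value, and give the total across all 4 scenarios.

£370.4

The deviation costs you only when the competing bid falls strictly between £1044.5 and £1590.9; elsewhere both bids give the same outcome.
£124.9: outcomes coincide → loss £0.
£1425.2: truthful payoff £165.7, deviation payoff £0 → loss £165.7.
£1386.2: truthful payoff £204.7, deviation payoff £0 → loss £204.7.
£174: outcomes coincide → loss £0.
Total loss = £165.7 + £204.7 = £370.4.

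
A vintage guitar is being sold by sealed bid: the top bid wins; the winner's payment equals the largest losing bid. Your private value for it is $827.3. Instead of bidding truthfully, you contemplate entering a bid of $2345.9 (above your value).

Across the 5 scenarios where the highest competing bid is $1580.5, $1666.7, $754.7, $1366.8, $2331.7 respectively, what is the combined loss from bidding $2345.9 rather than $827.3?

The deviation costs you only when the competing bid falls strictly between $827.3 and $2345.9; elsewhere both bids give the same outcome.
$1580.5: truthful payoff $0, deviation payoff −$753.2 → loss $753.2.
$1666.7: truthful payoff $0, deviation payoff −$839.4 → loss $839.4.
$754.7: outcomes coincide → loss $0.
$1366.8: truthful payoff $0, deviation payoff −$539.5 → loss $539.5.
$2331.7: truthful payoff $0, deviation payoff −$1504.4 → loss $1504.4.
Total loss = $753.2 + $839.4 + $539.5 + $1504.4 = $3636.5.

$3636.5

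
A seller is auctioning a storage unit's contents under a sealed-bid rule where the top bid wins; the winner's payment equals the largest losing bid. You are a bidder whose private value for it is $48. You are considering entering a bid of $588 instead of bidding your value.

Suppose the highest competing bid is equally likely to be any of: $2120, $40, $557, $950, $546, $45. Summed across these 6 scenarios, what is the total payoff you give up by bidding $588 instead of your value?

The deviation costs you only when the competing bid falls strictly between $48 and $588; elsewhere both bids give the same outcome.
$2120: outcomes coincide → loss $0.
$40: outcomes coincide → loss $0.
$557: truthful payoff $0, deviation payoff −$509 → loss $509.
$950: outcomes coincide → loss $0.
$546: truthful payoff $0, deviation payoff −$498 → loss $498.
$45: outcomes coincide → loss $0.
Total loss = $509 + $498 = $1007.
In a second-price auction your bid sets only whether you win, not what you pay, so bidding your true value is weakly dominant.

$1007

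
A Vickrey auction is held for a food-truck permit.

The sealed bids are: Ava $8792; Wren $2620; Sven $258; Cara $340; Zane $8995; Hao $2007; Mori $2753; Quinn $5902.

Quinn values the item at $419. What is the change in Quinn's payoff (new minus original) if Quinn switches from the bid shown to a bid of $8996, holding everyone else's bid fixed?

−$8576

The highest bid among the other bidders is $8995; Quinn's bid doesn't change that.
Original bid $5902: Quinn is not highest (top rival bid is $8995); payoff $0.
Alternative bid $8996: Quinn is highest, pays the top rival bid $8995; payoff $419 − $8995 = −$8576.
Change in payoff = −$8576 − ($0) = −$8576.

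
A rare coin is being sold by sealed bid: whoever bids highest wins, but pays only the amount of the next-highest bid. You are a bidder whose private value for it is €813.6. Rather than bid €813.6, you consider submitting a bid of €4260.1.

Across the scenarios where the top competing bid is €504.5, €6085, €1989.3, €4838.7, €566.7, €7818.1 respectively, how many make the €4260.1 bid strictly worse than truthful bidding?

1

The deviation hurts exactly when the highest competing bid lies strictly between €813.6 and €4260.1 — overbidding then wins at a price above your value.
€504.5: below both → same outcome either way.
€6085: above both → same outcome either way.
€1989.3: inside the interval → strictly worse (loss €1175.7).
€4838.7: above both → same outcome either way.
€566.7: below both → same outcome either way.
€7818.1: above both → same outcome either way.
Count: 1.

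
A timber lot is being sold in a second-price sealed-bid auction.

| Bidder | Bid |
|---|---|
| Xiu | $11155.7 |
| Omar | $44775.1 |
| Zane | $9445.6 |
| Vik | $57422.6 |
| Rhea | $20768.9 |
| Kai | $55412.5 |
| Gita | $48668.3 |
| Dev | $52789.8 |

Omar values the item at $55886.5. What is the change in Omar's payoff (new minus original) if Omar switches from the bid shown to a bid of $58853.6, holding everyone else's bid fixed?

The highest bid among the other bidders is $57422.6; Omar's bid doesn't change that.
Original bid $44775.1: Omar is not highest (top rival bid is $57422.6); payoff $0.
Alternative bid $58853.6: Omar is highest, pays the top rival bid $57422.6; payoff $55886.5 − $57422.6 = −$1536.1.
Change in payoff = −$1536.1 − ($0) = −$1536.1.

−$1536.1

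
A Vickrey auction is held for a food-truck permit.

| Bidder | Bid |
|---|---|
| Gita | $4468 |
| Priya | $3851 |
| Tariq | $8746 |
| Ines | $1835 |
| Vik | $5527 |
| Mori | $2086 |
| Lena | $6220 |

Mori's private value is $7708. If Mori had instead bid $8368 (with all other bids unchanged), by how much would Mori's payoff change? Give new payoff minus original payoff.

The highest bid among the other bidders is $8746; Mori's bid doesn't change that.
Original bid $2086: Mori is not highest (top rival bid is $8746); payoff $0.
Alternative bid $8368: Mori is not highest (top rival bid is $8746); payoff $0.
Change in payoff = $0 − ($0) = $0.

$0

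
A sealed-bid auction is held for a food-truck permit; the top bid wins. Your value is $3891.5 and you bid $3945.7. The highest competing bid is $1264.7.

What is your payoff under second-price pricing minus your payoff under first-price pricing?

You have the highest bid, so you win under either rule.
Second-price: pay $1264.7 → payoff $2626.8.
First-price: pay your own bid $3945.7 → payoff −$54.2.
Difference = $2626.8 − (−$54.2) = $2681.

$2681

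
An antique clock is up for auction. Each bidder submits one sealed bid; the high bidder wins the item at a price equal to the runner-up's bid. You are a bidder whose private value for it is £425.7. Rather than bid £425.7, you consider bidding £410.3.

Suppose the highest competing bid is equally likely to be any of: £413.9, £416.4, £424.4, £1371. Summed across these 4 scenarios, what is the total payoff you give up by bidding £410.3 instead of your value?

The deviation costs you only when the competing bid falls strictly between £410.3 and £425.7; elsewhere both bids give the same outcome.
£413.9: truthful payoff £11.8, deviation payoff £0 → loss £11.8.
£416.4: truthful payoff £9.3, deviation payoff £0 → loss £9.3.
£424.4: truthful payoff £1.3, deviation payoff £0 → loss £1.3.
£1371: outcomes coincide → loss £0.
Total loss = £11.8 + £9.3 + £1.3 = £22.4.
Because the price is fixed by the runner-up's bid, deviating from your value can only change a good outcome into a bad one — never the reverse.

£22.4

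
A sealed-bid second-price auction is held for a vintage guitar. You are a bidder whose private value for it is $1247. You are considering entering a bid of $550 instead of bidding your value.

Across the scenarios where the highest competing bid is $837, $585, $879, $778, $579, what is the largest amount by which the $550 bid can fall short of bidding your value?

$668

$837: truthful gives $410, deviation gives $0 → loss $410.
$585: truthful gives $662, deviation gives $0 → loss $662.
$879: truthful gives $368, deviation gives $0 → loss $368.
$778: truthful gives $469, deviation gives $0 → loss $469.
$579: truthful gives $668, deviation gives $0 → loss $668.
Maximum loss: $668.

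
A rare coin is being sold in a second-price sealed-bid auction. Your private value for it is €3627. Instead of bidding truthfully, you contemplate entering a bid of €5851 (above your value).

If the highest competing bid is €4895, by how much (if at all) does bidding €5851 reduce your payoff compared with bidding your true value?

€1268

Bidding your value €3627: you lose (since €3627 < €4895). Payoff €0.
Bidding €5851: you win and pay €4895. Payoff €3627 − €4895 = −€1268.
The competing bid €4895 lies between your value and your inflated bid, so overbidding wins an item priced above your value.
Loss from deviating = €0 − (−€1268) = €1268.
Truthful bidding weakly dominates here: raising your bid can only win items priced above your value, and lowering it can only forfeit items priced below.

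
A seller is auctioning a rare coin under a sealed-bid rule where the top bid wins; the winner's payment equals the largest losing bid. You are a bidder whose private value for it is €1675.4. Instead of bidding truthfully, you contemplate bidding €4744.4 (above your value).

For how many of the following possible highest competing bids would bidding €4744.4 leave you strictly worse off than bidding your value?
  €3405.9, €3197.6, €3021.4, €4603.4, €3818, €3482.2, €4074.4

7

The deviation hurts exactly when the highest competing bid lies strictly between €1675.4 and €4744.4 — overbidding then wins at a price above your value.
€3405.9: inside the interval → strictly worse (loss €1730.5).
€3197.6: inside the interval → strictly worse (loss €1522.2).
€3021.4: inside the interval → strictly worse (loss €1346).
€4603.4: inside the interval → strictly worse (loss €2928).
€3818: inside the interval → strictly worse (loss €2142.6).
€3482.2: inside the interval → strictly worse (loss €1806.8).
€4074.4: inside the interval → strictly worse (loss €2399).
Count: 7.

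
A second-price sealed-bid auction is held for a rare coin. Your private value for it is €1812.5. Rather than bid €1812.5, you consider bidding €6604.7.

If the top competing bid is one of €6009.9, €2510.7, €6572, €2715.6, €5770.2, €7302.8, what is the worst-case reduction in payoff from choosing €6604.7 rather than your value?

€6009.9: truthful gives €0, deviation gives −€4197.4 → loss €4197.4.
€2510.7: truthful gives €0, deviation gives −€698.2 → loss €698.2.
€6572: truthful gives €0, deviation gives −€4759.5 → loss €4759.5.
€2715.6: truthful gives €0, deviation gives −€903.1 → loss €903.1.
€5770.2: truthful gives €0, deviation gives −€3957.7 → loss €3957.7.
€7302.8: same outcome either way → loss €0.
Maximum loss: €4759.5.

€4759.5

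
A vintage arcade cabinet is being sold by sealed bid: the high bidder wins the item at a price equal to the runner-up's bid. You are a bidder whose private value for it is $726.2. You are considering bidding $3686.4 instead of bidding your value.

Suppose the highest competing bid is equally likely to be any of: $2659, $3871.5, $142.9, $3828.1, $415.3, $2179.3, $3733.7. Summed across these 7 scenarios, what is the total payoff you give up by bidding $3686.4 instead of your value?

The deviation costs you only when the competing bid falls strictly between $726.2 and $3686.4; elsewhere both bids give the same outcome.
$2659: truthful payoff $0, deviation payoff −$1932.8 → loss $1932.8.
$3871.5: outcomes coincide → loss $0.
$142.9: outcomes coincide → loss $0.
$3828.1: outcomes coincide → loss $0.
$415.3: outcomes coincide → loss $0.
$2179.3: truthful payoff $0, deviation payoff −$1453.1 → loss $1453.1.
$3733.7: outcomes coincide → loss $0.
Total loss = $1932.8 + $1453.1 = $3385.9.

$3385.9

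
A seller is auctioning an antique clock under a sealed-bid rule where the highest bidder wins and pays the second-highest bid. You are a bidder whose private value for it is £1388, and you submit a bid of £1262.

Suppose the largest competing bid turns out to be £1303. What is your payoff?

Your bid £1262 is below the highest competing bid £1303, so you lose.
A losing bidder pays nothing and receives nothing: payoff = £0.

£0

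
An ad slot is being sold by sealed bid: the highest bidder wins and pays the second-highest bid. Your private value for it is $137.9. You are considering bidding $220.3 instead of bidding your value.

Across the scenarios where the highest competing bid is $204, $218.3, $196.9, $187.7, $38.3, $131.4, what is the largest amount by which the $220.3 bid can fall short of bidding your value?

$204: truthful gives $0, deviation gives −$66.1 → loss $66.1.
$218.3: truthful gives $0, deviation gives −$80.4 → loss $80.4.
$196.9: truthful gives $0, deviation gives −$59 → loss $59.
$187.7: truthful gives $0, deviation gives −$49.8 → loss $49.8.
$38.3: same outcome either way → loss $0.
$131.4: same outcome either way → loss $0.
Maximum loss: $80.4.

$80.4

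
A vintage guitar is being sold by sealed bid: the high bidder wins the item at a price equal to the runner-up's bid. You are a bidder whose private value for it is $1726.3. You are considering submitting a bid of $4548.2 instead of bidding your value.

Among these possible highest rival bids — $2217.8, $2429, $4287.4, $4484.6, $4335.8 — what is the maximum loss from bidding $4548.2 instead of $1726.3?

$2758.3

$2217.8: truthful gives $0, deviation gives −$491.5 → loss $491.5.
$2429: truthful gives $0, deviation gives −$702.7 → loss $702.7.
$4287.4: truthful gives $0, deviation gives −$2561.1 → loss $2561.1.
$4484.6: truthful gives $0, deviation gives −$2758.3 → loss $2758.3.
$4335.8: truthful gives $0, deviation gives −$2609.5 → loss $2609.5.
Maximum loss: $2758.3.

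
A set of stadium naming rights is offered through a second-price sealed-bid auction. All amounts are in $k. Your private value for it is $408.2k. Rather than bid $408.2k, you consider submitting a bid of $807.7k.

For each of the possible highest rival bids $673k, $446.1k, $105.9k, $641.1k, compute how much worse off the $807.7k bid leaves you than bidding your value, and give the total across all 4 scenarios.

The deviation costs you only when the competing bid falls strictly between $408.2k and $807.7k; elsewhere both bids give the same outcome.
$673k: truthful payoff $0k, deviation payoff −$264.8k → loss $264.8k.
$446.1k: truthful payoff $0k, deviation payoff −$37.9k → loss $37.9k.
$105.9k: outcomes coincide → loss $0k.
$641.1k: truthful payoff $0k, deviation payoff −$232.9k → loss $232.9k.
Total loss = $264.8k + $37.9k + $232.9k = $535.6k.

$535.6k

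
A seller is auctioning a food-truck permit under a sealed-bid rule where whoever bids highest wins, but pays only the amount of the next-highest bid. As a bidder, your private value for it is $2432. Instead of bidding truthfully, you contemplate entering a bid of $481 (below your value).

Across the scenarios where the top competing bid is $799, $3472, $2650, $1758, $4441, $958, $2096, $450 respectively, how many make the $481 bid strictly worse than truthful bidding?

4

The deviation hurts exactly when the highest competing bid lies strictly between $481 and $2432 — underbidding then forfeits a profitable win.
$799: inside the interval → strictly worse (loss $1633).
$3472: above both → same outcome either way.
$2650: above both → same outcome either way.
$1758: inside the interval → strictly worse (loss $674).
$4441: above both → same outcome either way.
$958: inside the interval → strictly worse (loss $1474).
$2096: inside the interval → strictly worse (loss $336).
$450: below both → same outcome either way.
Count: 4.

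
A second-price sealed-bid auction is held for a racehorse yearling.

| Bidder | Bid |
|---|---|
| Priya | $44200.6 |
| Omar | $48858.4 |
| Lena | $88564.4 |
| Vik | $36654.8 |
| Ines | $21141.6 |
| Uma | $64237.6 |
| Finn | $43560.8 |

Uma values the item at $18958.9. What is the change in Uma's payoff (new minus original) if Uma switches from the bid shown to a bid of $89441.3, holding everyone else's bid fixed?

−$69605.5

The highest bid among the other bidders is $88564.4; Uma's bid doesn't change that.
Original bid $64237.6: Uma is not highest (top rival bid is $88564.4); payoff $0.
Alternative bid $89441.3: Uma is highest, pays the top rival bid $88564.4; payoff $18958.9 − $88564.4 = −$69605.5.
Change in payoff = −$69605.5 − ($0) = −$69605.5.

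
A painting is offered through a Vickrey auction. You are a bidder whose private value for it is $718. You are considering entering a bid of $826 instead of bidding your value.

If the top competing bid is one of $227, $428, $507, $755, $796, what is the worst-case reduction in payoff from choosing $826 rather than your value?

$227: same outcome either way → loss $0.
$428: same outcome either way → loss $0.
$507: same outcome either way → loss $0.
$755: truthful gives $0, deviation gives −$37 → loss $37.
$796: truthful gives $0, deviation gives −$78 → loss $78.
Maximum loss: $78.

$78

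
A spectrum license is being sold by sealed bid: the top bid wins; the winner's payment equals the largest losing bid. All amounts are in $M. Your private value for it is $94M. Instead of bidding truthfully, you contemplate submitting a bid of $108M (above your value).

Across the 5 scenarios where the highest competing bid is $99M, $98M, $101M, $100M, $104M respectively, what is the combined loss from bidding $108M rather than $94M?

$32M

The deviation costs you only when the competing bid falls strictly between $94M and $108M; elsewhere both bids give the same outcome.
$99M: truthful payoff $0M, deviation payoff −$5M → loss $5M.
$98M: truthful payoff $0M, deviation payoff −$4M → loss $4M.
$101M: truthful payoff $0M, deviation payoff −$7M → loss $7M.
$100M: truthful payoff $0M, deviation payoff −$6M → loss $6M.
$104M: truthful payoff $0M, deviation payoff −$10M → loss $10M.
Total loss = $5M + $4M + $7M + $6M + $10M = $32M.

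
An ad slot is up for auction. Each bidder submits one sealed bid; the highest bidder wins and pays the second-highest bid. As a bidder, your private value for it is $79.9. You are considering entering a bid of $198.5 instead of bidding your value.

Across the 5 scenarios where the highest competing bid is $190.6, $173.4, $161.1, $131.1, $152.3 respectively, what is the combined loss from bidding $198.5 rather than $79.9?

The deviation costs you only when the competing bid falls strictly between $79.9 and $198.5; elsewhere both bids give the same outcome.
$190.6: truthful payoff $0, deviation payoff −$110.7 → loss $110.7.
$173.4: truthful payoff $0, deviation payoff −$93.5 → loss $93.5.
$161.1: truthful payoff $0, deviation payoff −$81.2 → loss $81.2.
$131.1: truthful payoff $0, deviation payoff −$51.2 → loss $51.2.
$152.3: truthful payoff $0, deviation payoff −$72.4 → loss $72.4.
Total loss = $110.7 + $93.5 + $81.2 + $51.2 + $72.4 = $409.

$409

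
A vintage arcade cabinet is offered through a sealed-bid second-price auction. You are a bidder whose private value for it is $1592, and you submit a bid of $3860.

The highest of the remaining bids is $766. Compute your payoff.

$826

Your bid $3860 exceeds the highest competing bid $766, so you win.
In a second-price auction the winner pays the second-highest bid, $766.
Payoff = value − price = $1592 − $766 = $826.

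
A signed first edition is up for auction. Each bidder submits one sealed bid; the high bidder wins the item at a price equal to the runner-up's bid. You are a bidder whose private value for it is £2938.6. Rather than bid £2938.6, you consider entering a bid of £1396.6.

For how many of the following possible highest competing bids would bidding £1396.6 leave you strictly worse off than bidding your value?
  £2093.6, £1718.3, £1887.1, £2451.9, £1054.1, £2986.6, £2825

The deviation hurts exactly when the highest competing bid lies strictly between £1396.6 and £2938.6 — underbidding then forfeits a profitable win.
£2093.6: inside the interval → strictly worse (loss £845).
£1718.3: inside the interval → strictly worse (loss £1220.3).
£1887.1: inside the interval → strictly worse (loss £1051.5).
£2451.9: inside the interval → strictly worse (loss £486.7).
£1054.1: below both → same outcome either way.
£2986.6: above both → same outcome either way.
£2825: inside the interval → strictly worse (loss £113.6).
Count: 5.

5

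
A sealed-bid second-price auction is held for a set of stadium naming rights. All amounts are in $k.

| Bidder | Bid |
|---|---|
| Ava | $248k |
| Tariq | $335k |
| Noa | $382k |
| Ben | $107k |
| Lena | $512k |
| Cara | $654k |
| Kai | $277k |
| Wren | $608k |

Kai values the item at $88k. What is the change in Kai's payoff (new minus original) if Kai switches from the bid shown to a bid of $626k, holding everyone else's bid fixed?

$0k

The highest bid among the other bidders is $654k; Kai's bid doesn't change that.
Original bid $277k: Kai is not highest (top rival bid is $654k); payoff $0k.
Alternative bid $626k: Kai is not highest (top rival bid is $654k); payoff $0k.
Change in payoff = $0k − ($0k) = $0k.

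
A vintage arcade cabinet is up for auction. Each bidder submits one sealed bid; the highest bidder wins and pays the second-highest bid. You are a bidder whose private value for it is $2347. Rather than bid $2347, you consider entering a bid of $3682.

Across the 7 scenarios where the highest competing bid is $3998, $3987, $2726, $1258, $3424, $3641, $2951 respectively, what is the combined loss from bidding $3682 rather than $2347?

$3354

The deviation costs you only when the competing bid falls strictly between $2347 and $3682; elsewhere both bids give the same outcome.
$3998: outcomes coincide → loss $0.
$3987: outcomes coincide → loss $0.
$2726: truthful payoff $0, deviation payoff −$379 → loss $379.
$1258: outcomes coincide → loss $0.
$3424: truthful payoff $0, deviation payoff −$1077 → loss $1077.
$3641: truthful payoff $0, deviation payoff −$1294 → loss $1294.
$2951: truthful payoff $0, deviation payoff −$604 → loss $604.
Total loss = $379 + $1077 + $1294 + $604 = $3354.
In a second-price auction your bid sets only whether you win, not what you pay, so bidding your true value is weakly dominant.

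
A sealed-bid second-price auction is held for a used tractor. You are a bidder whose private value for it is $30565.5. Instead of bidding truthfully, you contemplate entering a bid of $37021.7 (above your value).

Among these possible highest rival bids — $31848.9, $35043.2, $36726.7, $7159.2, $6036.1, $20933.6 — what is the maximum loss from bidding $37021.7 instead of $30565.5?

$31848.9: truthful gives $0, deviation gives −$1283.4 → loss $1283.4.
$35043.2: truthful gives $0, deviation gives −$4477.7 → loss $4477.7.
$36726.7: truthful gives $0, deviation gives −$6161.2 → loss $6161.2.
$7159.2: same outcome either way → loss $0.
$6036.1: same outcome either way → loss $0.
$20933.6: same outcome either way → loss $0.
Maximum loss: $6161.2.

$6161.2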